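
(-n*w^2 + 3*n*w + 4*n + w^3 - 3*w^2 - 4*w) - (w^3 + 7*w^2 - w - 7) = -n*w^2 + 3*n*w + 4*n - 10*w^2 - 3*w + 7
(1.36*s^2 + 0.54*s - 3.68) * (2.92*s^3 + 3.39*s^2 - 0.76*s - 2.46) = 3.9712*s^5 + 6.1872*s^4 - 9.9486*s^3 - 16.2312*s^2 + 1.4684*s + 9.0528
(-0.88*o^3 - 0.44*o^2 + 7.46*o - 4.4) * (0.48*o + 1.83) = -0.4224*o^4 - 1.8216*o^3 + 2.7756*o^2 + 11.5398*o - 8.052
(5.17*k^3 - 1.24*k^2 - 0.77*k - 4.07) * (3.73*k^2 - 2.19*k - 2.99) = 19.2841*k^5 - 15.9475*k^4 - 15.6148*k^3 - 9.7872*k^2 + 11.2156*k + 12.1693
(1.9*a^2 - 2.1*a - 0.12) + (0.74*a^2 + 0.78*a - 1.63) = 2.64*a^2 - 1.32*a - 1.75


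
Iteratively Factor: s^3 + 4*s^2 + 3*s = (s)*(s^2 + 4*s + 3) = s*(s + 1)*(s + 3)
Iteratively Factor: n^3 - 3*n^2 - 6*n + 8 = (n + 2)*(n^2 - 5*n + 4) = (n - 4)*(n + 2)*(n - 1)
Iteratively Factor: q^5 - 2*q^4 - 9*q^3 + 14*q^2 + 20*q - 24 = (q + 2)*(q^4 - 4*q^3 - q^2 + 16*q - 12) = (q - 3)*(q + 2)*(q^3 - q^2 - 4*q + 4) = (q - 3)*(q - 1)*(q + 2)*(q^2 - 4) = (q - 3)*(q - 1)*(q + 2)^2*(q - 2)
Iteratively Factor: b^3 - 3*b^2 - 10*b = (b)*(b^2 - 3*b - 10) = b*(b + 2)*(b - 5)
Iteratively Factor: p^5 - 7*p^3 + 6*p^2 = (p)*(p^4 - 7*p^2 + 6*p) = p*(p - 2)*(p^3 + 2*p^2 - 3*p) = p*(p - 2)*(p - 1)*(p^2 + 3*p) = p*(p - 2)*(p - 1)*(p + 3)*(p)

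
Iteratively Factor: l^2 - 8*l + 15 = (l - 3)*(l - 5)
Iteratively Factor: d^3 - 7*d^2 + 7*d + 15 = (d - 3)*(d^2 - 4*d - 5) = (d - 3)*(d + 1)*(d - 5)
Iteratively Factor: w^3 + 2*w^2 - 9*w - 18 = (w - 3)*(w^2 + 5*w + 6) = (w - 3)*(w + 3)*(w + 2)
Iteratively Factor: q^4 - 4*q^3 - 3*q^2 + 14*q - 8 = (q + 2)*(q^3 - 6*q^2 + 9*q - 4) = (q - 1)*(q + 2)*(q^2 - 5*q + 4) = (q - 4)*(q - 1)*(q + 2)*(q - 1)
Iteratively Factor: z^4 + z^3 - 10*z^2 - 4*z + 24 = (z + 2)*(z^3 - z^2 - 8*z + 12) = (z - 2)*(z + 2)*(z^2 + z - 6) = (z - 2)^2*(z + 2)*(z + 3)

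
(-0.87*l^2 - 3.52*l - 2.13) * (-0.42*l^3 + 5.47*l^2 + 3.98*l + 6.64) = 0.3654*l^5 - 3.2805*l^4 - 21.8224*l^3 - 31.4375*l^2 - 31.8502*l - 14.1432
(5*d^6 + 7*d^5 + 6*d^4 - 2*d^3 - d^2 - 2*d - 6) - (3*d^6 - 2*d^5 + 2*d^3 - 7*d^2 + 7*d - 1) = 2*d^6 + 9*d^5 + 6*d^4 - 4*d^3 + 6*d^2 - 9*d - 5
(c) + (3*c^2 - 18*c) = 3*c^2 - 17*c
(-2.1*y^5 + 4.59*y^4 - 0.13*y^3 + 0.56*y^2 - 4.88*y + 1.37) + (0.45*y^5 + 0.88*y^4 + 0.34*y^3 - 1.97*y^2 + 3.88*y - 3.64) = -1.65*y^5 + 5.47*y^4 + 0.21*y^3 - 1.41*y^2 - 1.0*y - 2.27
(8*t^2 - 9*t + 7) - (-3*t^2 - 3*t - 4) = 11*t^2 - 6*t + 11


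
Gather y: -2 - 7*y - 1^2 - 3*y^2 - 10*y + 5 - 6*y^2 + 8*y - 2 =-9*y^2 - 9*y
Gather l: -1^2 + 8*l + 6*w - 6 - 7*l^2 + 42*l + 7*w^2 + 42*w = -7*l^2 + 50*l + 7*w^2 + 48*w - 7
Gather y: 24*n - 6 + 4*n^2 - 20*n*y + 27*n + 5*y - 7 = 4*n^2 + 51*n + y*(5 - 20*n) - 13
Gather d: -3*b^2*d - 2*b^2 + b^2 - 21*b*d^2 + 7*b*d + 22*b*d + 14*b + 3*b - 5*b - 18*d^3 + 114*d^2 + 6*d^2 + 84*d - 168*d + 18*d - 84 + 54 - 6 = -b^2 + 12*b - 18*d^3 + d^2*(120 - 21*b) + d*(-3*b^2 + 29*b - 66) - 36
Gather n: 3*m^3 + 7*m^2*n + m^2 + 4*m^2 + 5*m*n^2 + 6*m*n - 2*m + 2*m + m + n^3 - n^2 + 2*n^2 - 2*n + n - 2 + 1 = 3*m^3 + 5*m^2 + m + n^3 + n^2*(5*m + 1) + n*(7*m^2 + 6*m - 1) - 1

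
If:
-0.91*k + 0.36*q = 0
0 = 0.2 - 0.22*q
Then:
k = 0.36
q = 0.91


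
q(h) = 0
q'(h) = 0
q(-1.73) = 0.00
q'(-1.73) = 0.00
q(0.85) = 0.00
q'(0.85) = 0.00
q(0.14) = 0.00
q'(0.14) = 0.00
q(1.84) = 0.00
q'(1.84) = 0.00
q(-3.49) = 0.00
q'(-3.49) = 0.00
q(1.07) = 0.00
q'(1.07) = 0.00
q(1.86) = 0.00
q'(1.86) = 0.00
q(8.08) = 0.00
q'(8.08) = 0.00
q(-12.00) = 0.00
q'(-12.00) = 0.00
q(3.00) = 0.00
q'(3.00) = 0.00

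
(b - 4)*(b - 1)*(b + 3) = b^3 - 2*b^2 - 11*b + 12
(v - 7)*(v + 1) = v^2 - 6*v - 7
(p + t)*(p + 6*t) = p^2 + 7*p*t + 6*t^2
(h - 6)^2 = h^2 - 12*h + 36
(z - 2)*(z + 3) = z^2 + z - 6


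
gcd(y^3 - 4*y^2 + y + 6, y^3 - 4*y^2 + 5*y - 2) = y - 2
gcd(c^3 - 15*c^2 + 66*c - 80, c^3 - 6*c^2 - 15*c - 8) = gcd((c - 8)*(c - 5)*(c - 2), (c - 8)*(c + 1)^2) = c - 8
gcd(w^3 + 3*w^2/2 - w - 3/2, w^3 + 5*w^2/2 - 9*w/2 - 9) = w + 3/2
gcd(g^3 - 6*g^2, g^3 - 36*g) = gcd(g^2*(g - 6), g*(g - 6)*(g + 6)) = g^2 - 6*g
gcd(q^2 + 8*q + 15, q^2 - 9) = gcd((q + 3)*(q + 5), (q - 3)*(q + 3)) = q + 3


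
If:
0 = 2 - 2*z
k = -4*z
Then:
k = -4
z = 1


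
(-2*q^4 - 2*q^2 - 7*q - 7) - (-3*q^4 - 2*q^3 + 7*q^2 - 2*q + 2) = q^4 + 2*q^3 - 9*q^2 - 5*q - 9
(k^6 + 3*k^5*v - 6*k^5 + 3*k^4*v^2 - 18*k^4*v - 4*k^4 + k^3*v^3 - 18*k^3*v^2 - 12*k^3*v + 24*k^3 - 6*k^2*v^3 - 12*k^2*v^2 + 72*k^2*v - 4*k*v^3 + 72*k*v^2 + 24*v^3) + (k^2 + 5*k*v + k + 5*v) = k^6 + 3*k^5*v - 6*k^5 + 3*k^4*v^2 - 18*k^4*v - 4*k^4 + k^3*v^3 - 18*k^3*v^2 - 12*k^3*v + 24*k^3 - 6*k^2*v^3 - 12*k^2*v^2 + 72*k^2*v + k^2 - 4*k*v^3 + 72*k*v^2 + 5*k*v + k + 24*v^3 + 5*v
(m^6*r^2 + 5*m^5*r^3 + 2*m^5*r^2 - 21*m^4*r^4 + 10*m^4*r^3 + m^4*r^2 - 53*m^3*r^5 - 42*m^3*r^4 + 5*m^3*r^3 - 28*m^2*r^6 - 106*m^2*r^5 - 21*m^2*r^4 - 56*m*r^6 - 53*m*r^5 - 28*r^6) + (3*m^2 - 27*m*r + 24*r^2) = m^6*r^2 + 5*m^5*r^3 + 2*m^5*r^2 - 21*m^4*r^4 + 10*m^4*r^3 + m^4*r^2 - 53*m^3*r^5 - 42*m^3*r^4 + 5*m^3*r^3 - 28*m^2*r^6 - 106*m^2*r^5 - 21*m^2*r^4 + 3*m^2 - 56*m*r^6 - 53*m*r^5 - 27*m*r - 28*r^6 + 24*r^2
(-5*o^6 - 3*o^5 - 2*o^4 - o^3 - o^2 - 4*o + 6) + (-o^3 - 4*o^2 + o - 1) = -5*o^6 - 3*o^5 - 2*o^4 - 2*o^3 - 5*o^2 - 3*o + 5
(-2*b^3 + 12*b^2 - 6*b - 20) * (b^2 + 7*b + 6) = -2*b^5 - 2*b^4 + 66*b^3 + 10*b^2 - 176*b - 120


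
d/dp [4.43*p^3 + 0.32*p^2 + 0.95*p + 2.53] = 13.29*p^2 + 0.64*p + 0.95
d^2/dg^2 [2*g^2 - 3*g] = 4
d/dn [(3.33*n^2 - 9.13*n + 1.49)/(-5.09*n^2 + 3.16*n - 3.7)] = (-35.9489*n^2 - 9.4738*n + 29.0726)/(25.9081*n^4 - 32.1688*n^3 + 47.6516*n^2 - 23.384*n + 13.69)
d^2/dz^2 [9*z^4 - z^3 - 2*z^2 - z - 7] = 108*z^2 - 6*z - 4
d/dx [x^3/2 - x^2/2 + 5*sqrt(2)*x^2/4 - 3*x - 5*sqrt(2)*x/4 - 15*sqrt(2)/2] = 3*x^2/2 - x + 5*sqrt(2)*x/2 - 3 - 5*sqrt(2)/4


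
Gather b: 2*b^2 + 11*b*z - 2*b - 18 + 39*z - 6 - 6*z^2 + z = 2*b^2 + b*(11*z - 2) - 6*z^2 + 40*z - 24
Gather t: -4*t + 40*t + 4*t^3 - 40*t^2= 4*t^3 - 40*t^2 + 36*t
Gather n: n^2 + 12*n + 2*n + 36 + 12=n^2 + 14*n + 48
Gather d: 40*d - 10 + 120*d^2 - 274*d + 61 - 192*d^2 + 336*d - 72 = -72*d^2 + 102*d - 21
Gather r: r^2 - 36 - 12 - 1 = r^2 - 49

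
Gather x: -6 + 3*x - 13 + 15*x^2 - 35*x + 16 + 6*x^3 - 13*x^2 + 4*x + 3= 6*x^3 + 2*x^2 - 28*x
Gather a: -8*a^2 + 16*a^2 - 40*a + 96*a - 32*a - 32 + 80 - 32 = 8*a^2 + 24*a + 16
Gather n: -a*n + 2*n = n*(2 - a)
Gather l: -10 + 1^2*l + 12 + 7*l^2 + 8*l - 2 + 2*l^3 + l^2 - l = 2*l^3 + 8*l^2 + 8*l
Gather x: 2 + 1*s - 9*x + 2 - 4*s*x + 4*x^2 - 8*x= s + 4*x^2 + x*(-4*s - 17) + 4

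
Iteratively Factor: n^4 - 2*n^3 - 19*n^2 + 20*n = (n - 1)*(n^3 - n^2 - 20*n) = (n - 1)*(n + 4)*(n^2 - 5*n) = n*(n - 1)*(n + 4)*(n - 5)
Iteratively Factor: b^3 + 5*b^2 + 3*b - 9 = (b - 1)*(b^2 + 6*b + 9) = (b - 1)*(b + 3)*(b + 3)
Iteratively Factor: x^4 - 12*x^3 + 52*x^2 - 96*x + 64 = (x - 4)*(x^3 - 8*x^2 + 20*x - 16) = (x - 4)*(x - 2)*(x^2 - 6*x + 8) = (x - 4)^2*(x - 2)*(x - 2)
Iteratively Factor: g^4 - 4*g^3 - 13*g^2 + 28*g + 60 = (g + 2)*(g^3 - 6*g^2 - g + 30) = (g - 5)*(g + 2)*(g^2 - g - 6) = (g - 5)*(g - 3)*(g + 2)*(g + 2)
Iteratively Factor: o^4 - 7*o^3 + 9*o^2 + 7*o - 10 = (o - 5)*(o^3 - 2*o^2 - o + 2) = (o - 5)*(o - 1)*(o^2 - o - 2) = (o - 5)*(o - 1)*(o + 1)*(o - 2)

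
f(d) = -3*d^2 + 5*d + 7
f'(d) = 5 - 6*d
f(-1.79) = -11.56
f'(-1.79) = 15.74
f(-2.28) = -20.00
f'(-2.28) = 18.68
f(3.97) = -20.43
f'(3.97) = -18.82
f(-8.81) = -269.90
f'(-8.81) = 57.86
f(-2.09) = -16.55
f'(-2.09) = 17.54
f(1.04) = 8.96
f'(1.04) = -1.24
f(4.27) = -26.35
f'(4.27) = -20.62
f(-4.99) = -92.65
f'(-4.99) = 34.94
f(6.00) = -71.00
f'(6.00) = -31.00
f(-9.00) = -281.00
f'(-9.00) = 59.00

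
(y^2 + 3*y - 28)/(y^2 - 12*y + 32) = (y + 7)/(y - 8)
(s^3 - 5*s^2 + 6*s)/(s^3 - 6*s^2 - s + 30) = s*(s - 2)/(s^2 - 3*s - 10)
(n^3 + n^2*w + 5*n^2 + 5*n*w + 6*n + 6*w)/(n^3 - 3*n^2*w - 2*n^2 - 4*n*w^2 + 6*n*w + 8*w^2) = (-n^2 - 5*n - 6)/(-n^2 + 4*n*w + 2*n - 8*w)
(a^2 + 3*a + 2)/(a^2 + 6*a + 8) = (a + 1)/(a + 4)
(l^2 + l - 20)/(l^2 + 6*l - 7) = (l^2 + l - 20)/(l^2 + 6*l - 7)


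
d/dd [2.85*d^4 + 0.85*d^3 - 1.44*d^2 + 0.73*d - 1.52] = 11.4*d^3 + 2.55*d^2 - 2.88*d + 0.73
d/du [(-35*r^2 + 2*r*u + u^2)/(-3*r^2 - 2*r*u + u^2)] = 4*r*(-19*r^2 + 16*r*u - u^2)/(9*r^4 + 12*r^3*u - 2*r^2*u^2 - 4*r*u^3 + u^4)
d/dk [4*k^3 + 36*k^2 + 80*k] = 12*k^2 + 72*k + 80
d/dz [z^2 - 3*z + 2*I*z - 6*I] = 2*z - 3 + 2*I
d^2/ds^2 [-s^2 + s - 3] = -2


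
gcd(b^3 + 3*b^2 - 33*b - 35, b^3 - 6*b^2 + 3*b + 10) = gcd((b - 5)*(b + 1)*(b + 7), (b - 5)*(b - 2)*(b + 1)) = b^2 - 4*b - 5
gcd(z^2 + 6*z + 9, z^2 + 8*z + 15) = z + 3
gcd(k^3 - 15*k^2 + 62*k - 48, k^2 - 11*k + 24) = k - 8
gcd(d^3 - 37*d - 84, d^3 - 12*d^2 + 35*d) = d - 7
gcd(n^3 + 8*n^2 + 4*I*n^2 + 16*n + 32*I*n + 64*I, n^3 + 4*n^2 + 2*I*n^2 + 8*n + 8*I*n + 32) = n^2 + n*(4 + 4*I) + 16*I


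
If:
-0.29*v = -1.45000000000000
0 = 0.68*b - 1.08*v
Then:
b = 7.94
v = 5.00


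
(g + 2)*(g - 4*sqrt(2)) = g^2 - 4*sqrt(2)*g + 2*g - 8*sqrt(2)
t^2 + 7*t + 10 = (t + 2)*(t + 5)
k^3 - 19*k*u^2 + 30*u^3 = (k - 3*u)*(k - 2*u)*(k + 5*u)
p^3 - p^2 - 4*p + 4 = (p - 2)*(p - 1)*(p + 2)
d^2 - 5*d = d*(d - 5)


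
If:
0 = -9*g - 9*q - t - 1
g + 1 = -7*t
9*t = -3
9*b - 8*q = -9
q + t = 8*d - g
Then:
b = -547/243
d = -11/216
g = 4/3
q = -38/27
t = -1/3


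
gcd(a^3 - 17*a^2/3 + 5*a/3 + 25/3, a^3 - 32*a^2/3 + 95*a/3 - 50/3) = a - 5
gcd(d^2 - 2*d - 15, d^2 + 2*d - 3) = d + 3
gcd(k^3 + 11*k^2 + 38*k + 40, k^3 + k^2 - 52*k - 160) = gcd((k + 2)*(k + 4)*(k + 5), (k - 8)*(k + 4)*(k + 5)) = k^2 + 9*k + 20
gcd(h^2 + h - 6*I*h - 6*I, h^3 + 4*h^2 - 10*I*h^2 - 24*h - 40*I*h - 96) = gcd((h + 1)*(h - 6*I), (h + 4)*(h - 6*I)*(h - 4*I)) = h - 6*I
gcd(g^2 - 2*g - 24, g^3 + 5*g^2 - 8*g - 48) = g + 4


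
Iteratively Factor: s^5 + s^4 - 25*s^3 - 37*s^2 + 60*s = (s)*(s^4 + s^3 - 25*s^2 - 37*s + 60) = s*(s - 1)*(s^3 + 2*s^2 - 23*s - 60) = s*(s - 5)*(s - 1)*(s^2 + 7*s + 12) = s*(s - 5)*(s - 1)*(s + 3)*(s + 4)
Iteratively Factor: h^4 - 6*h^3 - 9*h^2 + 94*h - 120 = (h + 4)*(h^3 - 10*h^2 + 31*h - 30) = (h - 2)*(h + 4)*(h^2 - 8*h + 15) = (h - 3)*(h - 2)*(h + 4)*(h - 5)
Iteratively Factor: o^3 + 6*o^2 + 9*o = (o + 3)*(o^2 + 3*o) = o*(o + 3)*(o + 3)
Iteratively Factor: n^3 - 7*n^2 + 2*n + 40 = (n - 4)*(n^2 - 3*n - 10) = (n - 5)*(n - 4)*(n + 2)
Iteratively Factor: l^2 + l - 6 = (l - 2)*(l + 3)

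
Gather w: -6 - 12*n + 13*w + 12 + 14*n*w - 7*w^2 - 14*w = -12*n - 7*w^2 + w*(14*n - 1) + 6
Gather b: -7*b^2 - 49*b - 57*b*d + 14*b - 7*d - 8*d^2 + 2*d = -7*b^2 + b*(-57*d - 35) - 8*d^2 - 5*d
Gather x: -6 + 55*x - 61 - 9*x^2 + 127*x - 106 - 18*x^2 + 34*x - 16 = -27*x^2 + 216*x - 189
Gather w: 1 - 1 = 0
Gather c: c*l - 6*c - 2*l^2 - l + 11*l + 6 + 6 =c*(l - 6) - 2*l^2 + 10*l + 12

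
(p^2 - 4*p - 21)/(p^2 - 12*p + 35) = (p + 3)/(p - 5)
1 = 1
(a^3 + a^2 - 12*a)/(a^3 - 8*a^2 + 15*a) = (a + 4)/(a - 5)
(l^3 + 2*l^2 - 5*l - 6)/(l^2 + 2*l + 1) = (l^2 + l - 6)/(l + 1)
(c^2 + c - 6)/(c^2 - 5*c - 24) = (c - 2)/(c - 8)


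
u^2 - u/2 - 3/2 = (u - 3/2)*(u + 1)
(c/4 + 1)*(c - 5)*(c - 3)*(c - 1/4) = c^4/4 - 17*c^3/16 - 4*c^2 + 257*c/16 - 15/4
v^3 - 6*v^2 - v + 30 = (v - 5)*(v - 3)*(v + 2)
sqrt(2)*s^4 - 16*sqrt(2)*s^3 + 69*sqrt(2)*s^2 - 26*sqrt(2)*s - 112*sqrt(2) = (s - 8)*(s - 7)*(s - 2)*(sqrt(2)*s + sqrt(2))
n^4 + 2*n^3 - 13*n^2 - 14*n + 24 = (n - 3)*(n - 1)*(n + 2)*(n + 4)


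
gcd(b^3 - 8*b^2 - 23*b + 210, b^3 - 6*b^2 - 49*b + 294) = b^2 - 13*b + 42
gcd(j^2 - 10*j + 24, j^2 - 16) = j - 4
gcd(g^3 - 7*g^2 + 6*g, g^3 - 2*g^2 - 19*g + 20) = g - 1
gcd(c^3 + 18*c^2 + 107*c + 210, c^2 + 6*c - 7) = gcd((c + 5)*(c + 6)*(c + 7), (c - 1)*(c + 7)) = c + 7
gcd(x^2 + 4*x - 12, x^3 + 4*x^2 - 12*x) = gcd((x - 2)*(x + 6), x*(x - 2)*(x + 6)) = x^2 + 4*x - 12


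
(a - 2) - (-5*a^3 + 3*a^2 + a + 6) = 5*a^3 - 3*a^2 - 8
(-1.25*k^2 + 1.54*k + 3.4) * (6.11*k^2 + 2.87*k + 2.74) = -7.6375*k^4 + 5.8219*k^3 + 21.7688*k^2 + 13.9776*k + 9.316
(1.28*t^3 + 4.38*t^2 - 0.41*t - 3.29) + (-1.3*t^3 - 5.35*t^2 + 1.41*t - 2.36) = -0.02*t^3 - 0.97*t^2 + 1.0*t - 5.65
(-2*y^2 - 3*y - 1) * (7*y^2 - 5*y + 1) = -14*y^4 - 11*y^3 + 6*y^2 + 2*y - 1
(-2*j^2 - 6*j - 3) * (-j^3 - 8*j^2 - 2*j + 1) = 2*j^5 + 22*j^4 + 55*j^3 + 34*j^2 - 3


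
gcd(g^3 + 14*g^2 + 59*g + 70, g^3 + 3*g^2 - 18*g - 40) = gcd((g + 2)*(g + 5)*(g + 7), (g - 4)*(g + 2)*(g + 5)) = g^2 + 7*g + 10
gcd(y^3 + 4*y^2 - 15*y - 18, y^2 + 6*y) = y + 6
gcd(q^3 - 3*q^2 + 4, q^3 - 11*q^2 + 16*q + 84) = 1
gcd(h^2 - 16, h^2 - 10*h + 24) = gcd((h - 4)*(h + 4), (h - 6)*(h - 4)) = h - 4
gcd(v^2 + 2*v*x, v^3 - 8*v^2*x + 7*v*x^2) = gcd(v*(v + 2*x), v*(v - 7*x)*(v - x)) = v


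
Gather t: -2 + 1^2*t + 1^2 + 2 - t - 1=0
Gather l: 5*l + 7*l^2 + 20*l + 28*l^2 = 35*l^2 + 25*l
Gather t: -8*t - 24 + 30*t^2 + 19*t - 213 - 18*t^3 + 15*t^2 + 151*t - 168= -18*t^3 + 45*t^2 + 162*t - 405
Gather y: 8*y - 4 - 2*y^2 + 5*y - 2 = -2*y^2 + 13*y - 6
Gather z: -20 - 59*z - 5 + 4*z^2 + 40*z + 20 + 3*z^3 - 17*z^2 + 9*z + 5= 3*z^3 - 13*z^2 - 10*z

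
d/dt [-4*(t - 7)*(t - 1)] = 32 - 8*t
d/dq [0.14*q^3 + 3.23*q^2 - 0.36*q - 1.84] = 0.42*q^2 + 6.46*q - 0.36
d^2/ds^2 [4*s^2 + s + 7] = 8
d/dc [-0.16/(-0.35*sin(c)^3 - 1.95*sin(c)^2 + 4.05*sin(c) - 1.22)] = (-0.168*sin(c)^2 - 0.624*sin(c) + 0.648)*cos(c)/(0.35*sin(c)^3 + 1.95*sin(c)^2 - 4.05*sin(c) + 1.22)^2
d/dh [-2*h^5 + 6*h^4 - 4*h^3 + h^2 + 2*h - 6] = -10*h^4 + 24*h^3 - 12*h^2 + 2*h + 2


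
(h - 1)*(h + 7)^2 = h^3 + 13*h^2 + 35*h - 49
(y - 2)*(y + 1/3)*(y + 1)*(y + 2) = y^4 + 4*y^3/3 - 11*y^2/3 - 16*y/3 - 4/3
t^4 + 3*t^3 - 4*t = t*(t - 1)*(t + 2)^2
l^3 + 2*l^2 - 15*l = l*(l - 3)*(l + 5)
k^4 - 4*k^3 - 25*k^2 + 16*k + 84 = (k - 7)*(k - 2)*(k + 2)*(k + 3)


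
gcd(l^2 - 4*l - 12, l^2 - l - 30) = l - 6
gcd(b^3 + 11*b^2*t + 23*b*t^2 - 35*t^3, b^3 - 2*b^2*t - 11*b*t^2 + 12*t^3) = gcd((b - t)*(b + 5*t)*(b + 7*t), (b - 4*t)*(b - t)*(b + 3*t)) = -b + t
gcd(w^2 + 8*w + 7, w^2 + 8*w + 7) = w^2 + 8*w + 7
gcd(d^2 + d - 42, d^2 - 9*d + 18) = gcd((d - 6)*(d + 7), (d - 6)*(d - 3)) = d - 6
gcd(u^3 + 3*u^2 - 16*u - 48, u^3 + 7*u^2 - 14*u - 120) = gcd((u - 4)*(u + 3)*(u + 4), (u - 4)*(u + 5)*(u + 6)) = u - 4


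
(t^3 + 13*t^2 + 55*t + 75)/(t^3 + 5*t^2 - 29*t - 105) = (t^2 + 10*t + 25)/(t^2 + 2*t - 35)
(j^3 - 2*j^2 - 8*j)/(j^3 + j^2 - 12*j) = (j^2 - 2*j - 8)/(j^2 + j - 12)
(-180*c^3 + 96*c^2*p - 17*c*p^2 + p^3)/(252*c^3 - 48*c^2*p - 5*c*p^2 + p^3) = (-5*c + p)/(7*c + p)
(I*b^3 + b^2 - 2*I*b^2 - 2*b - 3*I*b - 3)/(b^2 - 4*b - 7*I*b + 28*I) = (I*b^3 + b^2*(1 - 2*I) - b*(2 + 3*I) - 3)/(b^2 - b*(4 + 7*I) + 28*I)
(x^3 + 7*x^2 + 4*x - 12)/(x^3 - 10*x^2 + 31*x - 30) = (x^3 + 7*x^2 + 4*x - 12)/(x^3 - 10*x^2 + 31*x - 30)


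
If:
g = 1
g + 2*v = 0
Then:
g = 1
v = -1/2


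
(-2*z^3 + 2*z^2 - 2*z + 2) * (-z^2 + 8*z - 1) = 2*z^5 - 18*z^4 + 20*z^3 - 20*z^2 + 18*z - 2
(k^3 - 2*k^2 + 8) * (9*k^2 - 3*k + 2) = 9*k^5 - 21*k^4 + 8*k^3 + 68*k^2 - 24*k + 16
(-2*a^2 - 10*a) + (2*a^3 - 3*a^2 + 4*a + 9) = 2*a^3 - 5*a^2 - 6*a + 9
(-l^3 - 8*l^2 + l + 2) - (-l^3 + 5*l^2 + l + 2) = -13*l^2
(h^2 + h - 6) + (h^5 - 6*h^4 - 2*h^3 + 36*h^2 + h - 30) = h^5 - 6*h^4 - 2*h^3 + 37*h^2 + 2*h - 36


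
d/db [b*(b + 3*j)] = 2*b + 3*j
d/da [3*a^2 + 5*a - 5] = 6*a + 5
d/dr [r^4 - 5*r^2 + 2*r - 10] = 4*r^3 - 10*r + 2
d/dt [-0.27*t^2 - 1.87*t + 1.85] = -0.54*t - 1.87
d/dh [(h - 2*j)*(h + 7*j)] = 2*h + 5*j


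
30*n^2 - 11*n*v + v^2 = (-6*n + v)*(-5*n + v)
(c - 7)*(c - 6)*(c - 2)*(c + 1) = c^4 - 14*c^3 + 53*c^2 - 16*c - 84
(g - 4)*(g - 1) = g^2 - 5*g + 4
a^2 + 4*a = a*(a + 4)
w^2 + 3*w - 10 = (w - 2)*(w + 5)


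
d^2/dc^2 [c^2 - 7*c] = 2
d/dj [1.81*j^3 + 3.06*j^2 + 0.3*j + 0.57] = 5.43*j^2 + 6.12*j + 0.3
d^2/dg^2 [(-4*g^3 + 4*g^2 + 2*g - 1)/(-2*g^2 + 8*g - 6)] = (34*g^3 - 105*g^2 + 114*g - 47)/(g^6 - 12*g^5 + 57*g^4 - 136*g^3 + 171*g^2 - 108*g + 27)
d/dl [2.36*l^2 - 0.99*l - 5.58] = 4.72*l - 0.99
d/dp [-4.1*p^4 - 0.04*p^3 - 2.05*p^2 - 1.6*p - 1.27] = -16.4*p^3 - 0.12*p^2 - 4.1*p - 1.6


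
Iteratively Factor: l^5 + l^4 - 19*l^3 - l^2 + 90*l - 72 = (l + 3)*(l^4 - 2*l^3 - 13*l^2 + 38*l - 24) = (l - 3)*(l + 3)*(l^3 + l^2 - 10*l + 8) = (l - 3)*(l - 2)*(l + 3)*(l^2 + 3*l - 4) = (l - 3)*(l - 2)*(l - 1)*(l + 3)*(l + 4)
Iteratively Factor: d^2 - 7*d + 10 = (d - 2)*(d - 5)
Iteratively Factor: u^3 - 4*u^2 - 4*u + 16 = (u - 4)*(u^2 - 4) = (u - 4)*(u - 2)*(u + 2)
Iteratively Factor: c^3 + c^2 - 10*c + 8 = (c - 2)*(c^2 + 3*c - 4) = (c - 2)*(c - 1)*(c + 4)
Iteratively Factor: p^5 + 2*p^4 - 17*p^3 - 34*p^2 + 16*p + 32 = (p + 2)*(p^4 - 17*p^2 + 16) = (p - 1)*(p + 2)*(p^3 + p^2 - 16*p - 16) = (p - 4)*(p - 1)*(p + 2)*(p^2 + 5*p + 4) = (p - 4)*(p - 1)*(p + 2)*(p + 4)*(p + 1)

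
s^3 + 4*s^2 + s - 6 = (s - 1)*(s + 2)*(s + 3)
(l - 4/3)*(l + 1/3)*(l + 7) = l^3 + 6*l^2 - 67*l/9 - 28/9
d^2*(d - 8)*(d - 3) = d^4 - 11*d^3 + 24*d^2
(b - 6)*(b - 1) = b^2 - 7*b + 6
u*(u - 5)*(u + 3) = u^3 - 2*u^2 - 15*u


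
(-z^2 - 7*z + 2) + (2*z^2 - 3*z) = z^2 - 10*z + 2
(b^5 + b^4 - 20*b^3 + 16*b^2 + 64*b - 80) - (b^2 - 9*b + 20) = b^5 + b^4 - 20*b^3 + 15*b^2 + 73*b - 100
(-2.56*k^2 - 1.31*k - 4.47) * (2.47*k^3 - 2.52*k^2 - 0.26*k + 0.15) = -6.3232*k^5 + 3.2155*k^4 - 7.0741*k^3 + 11.221*k^2 + 0.9657*k - 0.6705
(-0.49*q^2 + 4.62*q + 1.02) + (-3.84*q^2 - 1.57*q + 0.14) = -4.33*q^2 + 3.05*q + 1.16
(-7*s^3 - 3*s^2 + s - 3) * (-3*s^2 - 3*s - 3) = 21*s^5 + 30*s^4 + 27*s^3 + 15*s^2 + 6*s + 9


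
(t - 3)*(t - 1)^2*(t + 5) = t^4 - 18*t^2 + 32*t - 15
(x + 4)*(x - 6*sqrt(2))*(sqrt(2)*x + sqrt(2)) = sqrt(2)*x^3 - 12*x^2 + 5*sqrt(2)*x^2 - 60*x + 4*sqrt(2)*x - 48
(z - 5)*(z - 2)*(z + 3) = z^3 - 4*z^2 - 11*z + 30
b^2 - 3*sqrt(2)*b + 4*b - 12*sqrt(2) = (b + 4)*(b - 3*sqrt(2))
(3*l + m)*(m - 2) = 3*l*m - 6*l + m^2 - 2*m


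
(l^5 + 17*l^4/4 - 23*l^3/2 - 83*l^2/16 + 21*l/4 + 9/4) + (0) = l^5 + 17*l^4/4 - 23*l^3/2 - 83*l^2/16 + 21*l/4 + 9/4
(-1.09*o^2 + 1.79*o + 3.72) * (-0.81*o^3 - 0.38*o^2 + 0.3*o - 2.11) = 0.8829*o^5 - 1.0357*o^4 - 4.0204*o^3 + 1.4233*o^2 - 2.6609*o - 7.8492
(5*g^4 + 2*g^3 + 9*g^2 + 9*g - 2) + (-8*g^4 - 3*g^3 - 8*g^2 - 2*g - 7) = -3*g^4 - g^3 + g^2 + 7*g - 9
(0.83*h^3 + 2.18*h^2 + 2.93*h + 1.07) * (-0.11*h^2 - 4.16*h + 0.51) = -0.0913*h^5 - 3.6926*h^4 - 8.9678*h^3 - 11.1947*h^2 - 2.9569*h + 0.5457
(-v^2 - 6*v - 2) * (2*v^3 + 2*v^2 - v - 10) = -2*v^5 - 14*v^4 - 15*v^3 + 12*v^2 + 62*v + 20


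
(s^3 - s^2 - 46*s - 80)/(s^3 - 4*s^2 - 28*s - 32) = (s + 5)/(s + 2)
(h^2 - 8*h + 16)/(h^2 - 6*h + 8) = (h - 4)/(h - 2)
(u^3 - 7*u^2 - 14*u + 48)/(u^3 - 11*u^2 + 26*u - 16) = (u + 3)/(u - 1)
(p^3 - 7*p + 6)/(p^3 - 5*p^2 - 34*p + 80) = (p^2 + 2*p - 3)/(p^2 - 3*p - 40)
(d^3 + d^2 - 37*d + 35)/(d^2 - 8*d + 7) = (d^2 + 2*d - 35)/(d - 7)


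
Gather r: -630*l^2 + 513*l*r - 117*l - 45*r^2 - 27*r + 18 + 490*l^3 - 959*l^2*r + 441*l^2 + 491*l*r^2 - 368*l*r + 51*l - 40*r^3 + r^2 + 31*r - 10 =490*l^3 - 189*l^2 - 66*l - 40*r^3 + r^2*(491*l - 44) + r*(-959*l^2 + 145*l + 4) + 8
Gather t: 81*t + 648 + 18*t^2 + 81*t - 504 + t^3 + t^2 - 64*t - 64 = t^3 + 19*t^2 + 98*t + 80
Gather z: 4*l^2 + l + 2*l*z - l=4*l^2 + 2*l*z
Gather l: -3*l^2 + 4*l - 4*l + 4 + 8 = 12 - 3*l^2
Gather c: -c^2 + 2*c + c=-c^2 + 3*c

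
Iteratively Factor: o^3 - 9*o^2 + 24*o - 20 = (o - 2)*(o^2 - 7*o + 10) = (o - 2)^2*(o - 5)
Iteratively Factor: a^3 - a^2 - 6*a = (a + 2)*(a^2 - 3*a) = (a - 3)*(a + 2)*(a)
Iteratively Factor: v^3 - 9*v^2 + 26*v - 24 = (v - 2)*(v^2 - 7*v + 12) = (v - 3)*(v - 2)*(v - 4)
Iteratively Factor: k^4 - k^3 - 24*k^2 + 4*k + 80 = (k - 5)*(k^3 + 4*k^2 - 4*k - 16) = (k - 5)*(k + 2)*(k^2 + 2*k - 8) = (k - 5)*(k + 2)*(k + 4)*(k - 2)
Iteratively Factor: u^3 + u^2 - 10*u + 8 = (u - 2)*(u^2 + 3*u - 4) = (u - 2)*(u + 4)*(u - 1)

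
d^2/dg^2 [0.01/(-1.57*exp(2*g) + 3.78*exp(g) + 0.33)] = ((0.0628*exp(g) - 0.0378)*(-1.57*exp(2*g) + 3.78*exp(g) + 0.33) + 0.01*(3.14*exp(g) - 3.78)*(6.28*exp(g) - 7.56)*exp(g))*exp(g)/(-1.57*exp(2*g) + 3.78*exp(g) + 0.33)^3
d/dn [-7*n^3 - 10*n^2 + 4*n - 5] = -21*n^2 - 20*n + 4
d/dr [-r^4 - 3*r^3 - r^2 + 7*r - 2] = -4*r^3 - 9*r^2 - 2*r + 7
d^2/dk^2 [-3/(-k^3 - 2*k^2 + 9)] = 6*(k^2*(3*k + 4)^2 - (3*k + 2)*(k^3 + 2*k^2 - 9))/(k^3 + 2*k^2 - 9)^3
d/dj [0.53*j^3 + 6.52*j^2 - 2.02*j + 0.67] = 1.59*j^2 + 13.04*j - 2.02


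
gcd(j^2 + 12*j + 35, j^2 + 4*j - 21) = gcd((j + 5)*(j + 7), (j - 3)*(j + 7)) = j + 7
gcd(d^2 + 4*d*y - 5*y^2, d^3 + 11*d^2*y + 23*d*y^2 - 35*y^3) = -d^2 - 4*d*y + 5*y^2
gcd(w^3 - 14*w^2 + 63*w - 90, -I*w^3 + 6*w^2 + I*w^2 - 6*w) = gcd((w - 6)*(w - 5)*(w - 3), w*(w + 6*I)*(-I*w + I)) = 1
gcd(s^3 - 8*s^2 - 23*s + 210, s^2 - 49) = s - 7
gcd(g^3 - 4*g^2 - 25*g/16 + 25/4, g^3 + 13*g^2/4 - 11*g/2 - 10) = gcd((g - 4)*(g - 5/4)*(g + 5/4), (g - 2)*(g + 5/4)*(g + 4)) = g + 5/4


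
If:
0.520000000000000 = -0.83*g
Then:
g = -0.63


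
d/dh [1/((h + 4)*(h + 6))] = 2*(-h - 5)/(h^4 + 20*h^3 + 148*h^2 + 480*h + 576)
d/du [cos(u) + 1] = -sin(u)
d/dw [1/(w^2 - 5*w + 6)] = (5 - 2*w)/(w^2 - 5*w + 6)^2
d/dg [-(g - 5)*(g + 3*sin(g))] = -g - (g - 5)*(3*cos(g) + 1) - 3*sin(g)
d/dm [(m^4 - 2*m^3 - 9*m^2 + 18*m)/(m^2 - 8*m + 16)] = 2*(m^4 - 9*m^3 + 12*m^2 + 27*m - 36)/(m^3 - 12*m^2 + 48*m - 64)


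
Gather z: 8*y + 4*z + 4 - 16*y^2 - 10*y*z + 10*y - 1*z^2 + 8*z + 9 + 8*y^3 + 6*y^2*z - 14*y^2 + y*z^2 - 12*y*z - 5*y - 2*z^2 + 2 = 8*y^3 - 30*y^2 + 13*y + z^2*(y - 3) + z*(6*y^2 - 22*y + 12) + 15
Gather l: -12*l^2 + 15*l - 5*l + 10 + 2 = -12*l^2 + 10*l + 12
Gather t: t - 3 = t - 3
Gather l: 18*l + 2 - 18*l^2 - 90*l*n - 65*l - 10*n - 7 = -18*l^2 + l*(-90*n - 47) - 10*n - 5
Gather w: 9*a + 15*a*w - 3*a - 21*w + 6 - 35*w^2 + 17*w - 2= 6*a - 35*w^2 + w*(15*a - 4) + 4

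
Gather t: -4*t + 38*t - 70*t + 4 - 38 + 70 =36 - 36*t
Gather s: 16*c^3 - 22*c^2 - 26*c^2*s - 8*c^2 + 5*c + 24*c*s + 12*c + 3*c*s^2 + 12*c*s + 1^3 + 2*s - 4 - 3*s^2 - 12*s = 16*c^3 - 30*c^2 + 17*c + s^2*(3*c - 3) + s*(-26*c^2 + 36*c - 10) - 3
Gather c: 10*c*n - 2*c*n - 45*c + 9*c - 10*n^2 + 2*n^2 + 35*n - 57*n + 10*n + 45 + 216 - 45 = c*(8*n - 36) - 8*n^2 - 12*n + 216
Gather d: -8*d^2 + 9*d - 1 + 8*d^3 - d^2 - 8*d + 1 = 8*d^3 - 9*d^2 + d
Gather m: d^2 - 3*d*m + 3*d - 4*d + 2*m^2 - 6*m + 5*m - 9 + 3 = d^2 - d + 2*m^2 + m*(-3*d - 1) - 6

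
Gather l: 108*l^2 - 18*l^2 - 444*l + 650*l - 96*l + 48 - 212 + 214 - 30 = 90*l^2 + 110*l + 20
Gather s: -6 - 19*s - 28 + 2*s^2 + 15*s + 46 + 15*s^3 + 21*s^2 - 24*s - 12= 15*s^3 + 23*s^2 - 28*s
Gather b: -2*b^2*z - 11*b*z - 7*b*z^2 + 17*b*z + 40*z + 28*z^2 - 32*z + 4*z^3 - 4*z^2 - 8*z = -2*b^2*z + b*(-7*z^2 + 6*z) + 4*z^3 + 24*z^2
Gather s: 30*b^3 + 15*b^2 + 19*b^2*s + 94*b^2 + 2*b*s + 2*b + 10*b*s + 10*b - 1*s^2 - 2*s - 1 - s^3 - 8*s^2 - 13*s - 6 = 30*b^3 + 109*b^2 + 12*b - s^3 - 9*s^2 + s*(19*b^2 + 12*b - 15) - 7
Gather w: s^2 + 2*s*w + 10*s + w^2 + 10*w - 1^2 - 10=s^2 + 10*s + w^2 + w*(2*s + 10) - 11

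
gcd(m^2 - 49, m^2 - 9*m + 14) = m - 7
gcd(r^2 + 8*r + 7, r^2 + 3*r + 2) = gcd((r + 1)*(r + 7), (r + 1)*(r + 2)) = r + 1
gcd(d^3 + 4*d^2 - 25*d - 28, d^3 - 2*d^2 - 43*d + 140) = d^2 + 3*d - 28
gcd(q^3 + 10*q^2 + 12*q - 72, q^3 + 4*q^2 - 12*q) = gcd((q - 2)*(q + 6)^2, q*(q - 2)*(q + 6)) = q^2 + 4*q - 12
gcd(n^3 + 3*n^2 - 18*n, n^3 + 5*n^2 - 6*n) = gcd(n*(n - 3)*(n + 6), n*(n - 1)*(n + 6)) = n^2 + 6*n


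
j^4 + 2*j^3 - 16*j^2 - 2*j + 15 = (j - 3)*(j - 1)*(j + 1)*(j + 5)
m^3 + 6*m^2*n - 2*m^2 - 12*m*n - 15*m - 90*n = (m - 5)*(m + 3)*(m + 6*n)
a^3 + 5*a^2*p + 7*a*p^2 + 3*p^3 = (a + p)^2*(a + 3*p)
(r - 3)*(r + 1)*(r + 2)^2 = r^4 + 2*r^3 - 7*r^2 - 20*r - 12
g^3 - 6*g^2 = g^2*(g - 6)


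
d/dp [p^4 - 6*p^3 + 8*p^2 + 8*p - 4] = 4*p^3 - 18*p^2 + 16*p + 8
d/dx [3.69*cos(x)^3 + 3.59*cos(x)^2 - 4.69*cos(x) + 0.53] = (-11.07*cos(x)^2 - 7.18*cos(x) + 4.69)*sin(x)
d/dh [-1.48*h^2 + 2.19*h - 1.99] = 2.19 - 2.96*h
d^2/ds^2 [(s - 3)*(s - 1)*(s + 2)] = 6*s - 4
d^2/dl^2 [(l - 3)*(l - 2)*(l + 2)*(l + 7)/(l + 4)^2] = 2*(l^4 + 16*l^3 + 96*l^2 + 376*l - 20)/(l^4 + 16*l^3 + 96*l^2 + 256*l + 256)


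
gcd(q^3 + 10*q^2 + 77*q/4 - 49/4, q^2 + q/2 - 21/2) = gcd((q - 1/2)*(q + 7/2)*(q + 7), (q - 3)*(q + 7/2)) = q + 7/2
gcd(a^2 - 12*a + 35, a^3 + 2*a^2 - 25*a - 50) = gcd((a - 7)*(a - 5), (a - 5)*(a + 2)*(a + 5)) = a - 5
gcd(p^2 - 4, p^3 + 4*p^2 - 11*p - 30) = p + 2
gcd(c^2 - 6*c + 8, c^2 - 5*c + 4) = c - 4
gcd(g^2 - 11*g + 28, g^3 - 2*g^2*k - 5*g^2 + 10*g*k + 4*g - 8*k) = g - 4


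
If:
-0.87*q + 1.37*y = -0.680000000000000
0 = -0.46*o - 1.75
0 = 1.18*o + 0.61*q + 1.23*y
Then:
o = -3.80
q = 3.67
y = 1.83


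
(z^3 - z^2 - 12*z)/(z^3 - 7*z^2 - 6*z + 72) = z/(z - 6)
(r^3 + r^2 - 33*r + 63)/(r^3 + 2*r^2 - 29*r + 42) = (r - 3)/(r - 2)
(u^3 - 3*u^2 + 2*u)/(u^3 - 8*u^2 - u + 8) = u*(u - 2)/(u^2 - 7*u - 8)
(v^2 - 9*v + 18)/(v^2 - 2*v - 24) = (v - 3)/(v + 4)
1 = 1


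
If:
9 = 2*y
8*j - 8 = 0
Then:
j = 1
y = 9/2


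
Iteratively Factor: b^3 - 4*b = (b - 2)*(b^2 + 2*b) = b*(b - 2)*(b + 2)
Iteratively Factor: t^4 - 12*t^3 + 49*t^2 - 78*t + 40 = (t - 1)*(t^3 - 11*t^2 + 38*t - 40) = (t - 5)*(t - 1)*(t^2 - 6*t + 8) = (t - 5)*(t - 4)*(t - 1)*(t - 2)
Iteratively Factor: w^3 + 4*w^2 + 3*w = (w)*(w^2 + 4*w + 3) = w*(w + 1)*(w + 3)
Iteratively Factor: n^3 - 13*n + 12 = (n - 3)*(n^2 + 3*n - 4) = (n - 3)*(n + 4)*(n - 1)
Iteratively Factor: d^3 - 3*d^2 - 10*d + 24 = (d - 4)*(d^2 + d - 6) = (d - 4)*(d + 3)*(d - 2)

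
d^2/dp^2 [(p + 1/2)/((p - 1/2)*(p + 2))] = 2*(8*p^3 + 12*p^2 + 42*p + 25)/(8*p^6 + 36*p^5 + 30*p^4 - 45*p^3 - 30*p^2 + 36*p - 8)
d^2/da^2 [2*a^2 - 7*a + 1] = 4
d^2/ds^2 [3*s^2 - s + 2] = 6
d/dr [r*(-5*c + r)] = -5*c + 2*r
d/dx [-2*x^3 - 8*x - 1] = -6*x^2 - 8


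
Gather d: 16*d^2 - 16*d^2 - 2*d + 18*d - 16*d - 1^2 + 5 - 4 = 0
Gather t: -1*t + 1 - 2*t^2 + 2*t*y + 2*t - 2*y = -2*t^2 + t*(2*y + 1) - 2*y + 1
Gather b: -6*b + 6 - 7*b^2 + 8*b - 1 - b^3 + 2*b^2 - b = -b^3 - 5*b^2 + b + 5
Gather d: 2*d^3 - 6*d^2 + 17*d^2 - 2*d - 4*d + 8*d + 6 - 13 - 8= 2*d^3 + 11*d^2 + 2*d - 15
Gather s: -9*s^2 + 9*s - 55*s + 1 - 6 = -9*s^2 - 46*s - 5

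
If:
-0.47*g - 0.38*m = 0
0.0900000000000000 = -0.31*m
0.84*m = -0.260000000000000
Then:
No Solution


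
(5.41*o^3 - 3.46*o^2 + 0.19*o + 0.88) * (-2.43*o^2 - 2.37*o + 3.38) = -13.1463*o^5 - 4.4139*o^4 + 26.0243*o^3 - 14.2835*o^2 - 1.4434*o + 2.9744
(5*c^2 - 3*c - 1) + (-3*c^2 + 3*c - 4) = 2*c^2 - 5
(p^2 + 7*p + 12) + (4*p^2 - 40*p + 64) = 5*p^2 - 33*p + 76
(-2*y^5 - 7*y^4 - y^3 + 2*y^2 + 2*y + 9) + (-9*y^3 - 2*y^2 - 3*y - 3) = -2*y^5 - 7*y^4 - 10*y^3 - y + 6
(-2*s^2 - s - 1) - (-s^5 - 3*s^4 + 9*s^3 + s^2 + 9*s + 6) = s^5 + 3*s^4 - 9*s^3 - 3*s^2 - 10*s - 7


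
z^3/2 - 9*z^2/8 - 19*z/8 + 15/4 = (z/2 + 1)*(z - 3)*(z - 5/4)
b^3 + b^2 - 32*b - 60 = (b - 6)*(b + 2)*(b + 5)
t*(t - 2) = t^2 - 2*t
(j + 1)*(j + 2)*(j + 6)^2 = j^4 + 15*j^3 + 74*j^2 + 132*j + 72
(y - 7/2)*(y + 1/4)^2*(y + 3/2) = y^4 - 3*y^3/2 - 99*y^2/16 - 11*y/4 - 21/64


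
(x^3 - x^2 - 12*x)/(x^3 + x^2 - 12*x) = (x^2 - x - 12)/(x^2 + x - 12)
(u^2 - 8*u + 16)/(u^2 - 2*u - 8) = (u - 4)/(u + 2)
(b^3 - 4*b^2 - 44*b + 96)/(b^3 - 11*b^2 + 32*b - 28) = (b^2 - 2*b - 48)/(b^2 - 9*b + 14)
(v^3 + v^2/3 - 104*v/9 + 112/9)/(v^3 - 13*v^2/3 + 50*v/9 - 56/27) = 3*(v + 4)/(3*v - 2)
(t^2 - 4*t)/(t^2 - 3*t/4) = 4*(t - 4)/(4*t - 3)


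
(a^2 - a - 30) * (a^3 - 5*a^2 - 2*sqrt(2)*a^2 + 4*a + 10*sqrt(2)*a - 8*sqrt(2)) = a^5 - 6*a^4 - 2*sqrt(2)*a^4 - 21*a^3 + 12*sqrt(2)*a^3 + 42*sqrt(2)*a^2 + 146*a^2 - 292*sqrt(2)*a - 120*a + 240*sqrt(2)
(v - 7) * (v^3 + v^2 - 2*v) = v^4 - 6*v^3 - 9*v^2 + 14*v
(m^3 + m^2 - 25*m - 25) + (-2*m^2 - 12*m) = m^3 - m^2 - 37*m - 25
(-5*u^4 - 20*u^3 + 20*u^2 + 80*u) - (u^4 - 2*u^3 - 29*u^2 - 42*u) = -6*u^4 - 18*u^3 + 49*u^2 + 122*u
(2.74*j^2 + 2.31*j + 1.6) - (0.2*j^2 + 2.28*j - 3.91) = 2.54*j^2 + 0.0300000000000002*j + 5.51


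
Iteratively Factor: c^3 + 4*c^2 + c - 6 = (c + 2)*(c^2 + 2*c - 3) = (c + 2)*(c + 3)*(c - 1)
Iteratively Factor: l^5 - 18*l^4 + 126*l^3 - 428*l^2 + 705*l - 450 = (l - 3)*(l^4 - 15*l^3 + 81*l^2 - 185*l + 150) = (l - 5)*(l - 3)*(l^3 - 10*l^2 + 31*l - 30) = (l - 5)*(l - 3)*(l - 2)*(l^2 - 8*l + 15) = (l - 5)^2*(l - 3)*(l - 2)*(l - 3)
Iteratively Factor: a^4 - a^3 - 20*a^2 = (a - 5)*(a^3 + 4*a^2) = a*(a - 5)*(a^2 + 4*a) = a^2*(a - 5)*(a + 4)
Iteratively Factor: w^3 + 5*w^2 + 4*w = (w + 4)*(w^2 + w) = (w + 1)*(w + 4)*(w)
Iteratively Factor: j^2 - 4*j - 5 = (j + 1)*(j - 5)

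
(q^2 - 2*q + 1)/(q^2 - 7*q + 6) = (q - 1)/(q - 6)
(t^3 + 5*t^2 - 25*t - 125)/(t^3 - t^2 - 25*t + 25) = (t + 5)/(t - 1)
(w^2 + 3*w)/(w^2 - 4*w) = (w + 3)/(w - 4)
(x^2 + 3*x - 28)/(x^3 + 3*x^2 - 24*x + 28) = (x - 4)/(x^2 - 4*x + 4)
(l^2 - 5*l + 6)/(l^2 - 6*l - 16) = (-l^2 + 5*l - 6)/(-l^2 + 6*l + 16)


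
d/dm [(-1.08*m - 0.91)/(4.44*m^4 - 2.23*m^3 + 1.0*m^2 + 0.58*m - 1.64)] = (14.3856*m^4 + 11.3448*m^3 - 5.0079*m^2 + 1.82*m + 2.299)/(19.7136*m^8 - 19.8024*m^7 + 13.8529*m^6 + 0.6904*m^5 - 16.15*m^4 + 8.4744*m^3 - 2.9436*m^2 - 1.9024*m + 2.6896)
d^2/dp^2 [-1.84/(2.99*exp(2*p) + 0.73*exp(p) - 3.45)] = (-1.84*(5.98*exp(p) + 0.73)*(11.96*exp(p) + 1.46)*exp(p) + (22.0064*exp(p) + 1.3432)*(2.99*exp(2*p) + 0.73*exp(p) - 3.45))*exp(p)/(2.99*exp(2*p) + 0.73*exp(p) - 3.45)^3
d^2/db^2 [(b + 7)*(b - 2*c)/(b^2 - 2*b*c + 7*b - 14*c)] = 0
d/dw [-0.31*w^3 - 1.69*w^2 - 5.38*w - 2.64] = -0.93*w^2 - 3.38*w - 5.38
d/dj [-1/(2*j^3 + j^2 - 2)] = 2*j*(3*j + 1)/(2*j^3 + j^2 - 2)^2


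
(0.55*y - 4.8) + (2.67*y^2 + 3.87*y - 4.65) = 2.67*y^2 + 4.42*y - 9.45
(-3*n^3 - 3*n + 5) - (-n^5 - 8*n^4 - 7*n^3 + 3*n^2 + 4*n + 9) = n^5 + 8*n^4 + 4*n^3 - 3*n^2 - 7*n - 4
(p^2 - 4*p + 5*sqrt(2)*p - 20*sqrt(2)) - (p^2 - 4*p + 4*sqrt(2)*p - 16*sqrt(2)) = sqrt(2)*p - 4*sqrt(2)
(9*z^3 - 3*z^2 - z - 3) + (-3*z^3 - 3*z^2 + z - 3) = 6*z^3 - 6*z^2 - 6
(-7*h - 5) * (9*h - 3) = -63*h^2 - 24*h + 15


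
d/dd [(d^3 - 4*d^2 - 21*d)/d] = 2*d - 4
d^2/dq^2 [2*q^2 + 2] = 4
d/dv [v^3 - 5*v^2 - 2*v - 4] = 3*v^2 - 10*v - 2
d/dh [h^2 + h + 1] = 2*h + 1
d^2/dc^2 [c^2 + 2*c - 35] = 2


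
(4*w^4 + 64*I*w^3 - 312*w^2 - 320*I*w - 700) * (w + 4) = 4*w^5 + 16*w^4 + 64*I*w^4 - 312*w^3 + 256*I*w^3 - 1248*w^2 - 320*I*w^2 - 700*w - 1280*I*w - 2800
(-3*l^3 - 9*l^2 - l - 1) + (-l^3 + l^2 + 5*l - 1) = -4*l^3 - 8*l^2 + 4*l - 2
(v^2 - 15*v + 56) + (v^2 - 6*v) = 2*v^2 - 21*v + 56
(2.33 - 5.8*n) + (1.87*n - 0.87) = 1.46 - 3.93*n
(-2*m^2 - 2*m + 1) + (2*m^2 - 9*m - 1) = -11*m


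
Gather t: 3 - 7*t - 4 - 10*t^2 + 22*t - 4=-10*t^2 + 15*t - 5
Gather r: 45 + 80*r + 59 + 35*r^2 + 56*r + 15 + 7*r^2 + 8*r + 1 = 42*r^2 + 144*r + 120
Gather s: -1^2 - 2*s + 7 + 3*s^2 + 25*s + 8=3*s^2 + 23*s + 14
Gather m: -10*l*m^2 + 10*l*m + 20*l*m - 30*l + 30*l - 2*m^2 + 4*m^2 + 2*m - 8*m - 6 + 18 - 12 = m^2*(2 - 10*l) + m*(30*l - 6)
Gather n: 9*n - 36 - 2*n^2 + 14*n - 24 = -2*n^2 + 23*n - 60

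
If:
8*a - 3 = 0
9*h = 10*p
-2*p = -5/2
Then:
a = 3/8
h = 25/18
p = 5/4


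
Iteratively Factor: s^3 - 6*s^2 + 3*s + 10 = (s - 5)*(s^2 - s - 2) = (s - 5)*(s - 2)*(s + 1)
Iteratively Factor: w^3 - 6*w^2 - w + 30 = (w - 5)*(w^2 - w - 6) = (w - 5)*(w - 3)*(w + 2)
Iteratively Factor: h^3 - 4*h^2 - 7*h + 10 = (h + 2)*(h^2 - 6*h + 5) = (h - 1)*(h + 2)*(h - 5)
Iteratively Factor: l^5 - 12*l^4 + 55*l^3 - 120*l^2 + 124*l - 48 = (l - 2)*(l^4 - 10*l^3 + 35*l^2 - 50*l + 24) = (l - 2)^2*(l^3 - 8*l^2 + 19*l - 12) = (l - 4)*(l - 2)^2*(l^2 - 4*l + 3) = (l - 4)*(l - 3)*(l - 2)^2*(l - 1)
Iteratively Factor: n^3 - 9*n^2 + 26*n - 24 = (n - 3)*(n^2 - 6*n + 8) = (n - 4)*(n - 3)*(n - 2)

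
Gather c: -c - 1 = -c - 1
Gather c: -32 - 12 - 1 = -45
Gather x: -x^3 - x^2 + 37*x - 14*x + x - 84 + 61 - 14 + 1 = -x^3 - x^2 + 24*x - 36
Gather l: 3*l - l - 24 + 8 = 2*l - 16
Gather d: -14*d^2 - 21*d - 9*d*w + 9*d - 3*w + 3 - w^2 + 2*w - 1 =-14*d^2 + d*(-9*w - 12) - w^2 - w + 2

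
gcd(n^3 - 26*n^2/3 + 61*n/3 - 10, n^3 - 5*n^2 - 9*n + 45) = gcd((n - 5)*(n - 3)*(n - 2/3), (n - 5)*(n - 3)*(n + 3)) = n^2 - 8*n + 15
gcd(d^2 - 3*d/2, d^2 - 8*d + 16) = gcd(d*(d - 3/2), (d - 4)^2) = 1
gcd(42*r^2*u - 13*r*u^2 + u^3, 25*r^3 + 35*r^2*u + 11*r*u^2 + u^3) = 1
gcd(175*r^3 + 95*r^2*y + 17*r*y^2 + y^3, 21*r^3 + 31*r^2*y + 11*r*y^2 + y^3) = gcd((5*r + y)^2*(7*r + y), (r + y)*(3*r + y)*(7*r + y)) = 7*r + y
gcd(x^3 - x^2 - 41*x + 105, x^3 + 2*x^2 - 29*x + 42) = x^2 + 4*x - 21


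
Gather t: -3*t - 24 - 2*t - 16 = -5*t - 40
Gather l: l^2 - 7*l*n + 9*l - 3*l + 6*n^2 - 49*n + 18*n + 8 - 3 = l^2 + l*(6 - 7*n) + 6*n^2 - 31*n + 5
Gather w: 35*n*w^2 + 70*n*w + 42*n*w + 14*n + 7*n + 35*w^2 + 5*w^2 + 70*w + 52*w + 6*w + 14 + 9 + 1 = 21*n + w^2*(35*n + 40) + w*(112*n + 128) + 24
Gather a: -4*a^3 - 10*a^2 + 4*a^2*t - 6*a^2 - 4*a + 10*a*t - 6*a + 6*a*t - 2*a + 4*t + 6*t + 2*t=-4*a^3 + a^2*(4*t - 16) + a*(16*t - 12) + 12*t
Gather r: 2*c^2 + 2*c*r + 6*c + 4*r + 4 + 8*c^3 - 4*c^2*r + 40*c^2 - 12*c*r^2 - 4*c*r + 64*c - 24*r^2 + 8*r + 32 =8*c^3 + 42*c^2 + 70*c + r^2*(-12*c - 24) + r*(-4*c^2 - 2*c + 12) + 36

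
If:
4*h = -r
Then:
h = -r/4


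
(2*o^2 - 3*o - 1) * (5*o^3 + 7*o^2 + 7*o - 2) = 10*o^5 - o^4 - 12*o^3 - 32*o^2 - o + 2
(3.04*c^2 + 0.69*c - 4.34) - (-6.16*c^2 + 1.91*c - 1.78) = 9.2*c^2 - 1.22*c - 2.56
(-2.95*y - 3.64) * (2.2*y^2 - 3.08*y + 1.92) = -6.49*y^3 + 1.078*y^2 + 5.5472*y - 6.9888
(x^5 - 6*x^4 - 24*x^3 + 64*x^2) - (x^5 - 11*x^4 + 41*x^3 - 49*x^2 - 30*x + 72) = 5*x^4 - 65*x^3 + 113*x^2 + 30*x - 72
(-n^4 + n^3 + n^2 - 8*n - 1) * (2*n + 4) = -2*n^5 - 2*n^4 + 6*n^3 - 12*n^2 - 34*n - 4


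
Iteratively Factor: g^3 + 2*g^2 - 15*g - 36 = (g + 3)*(g^2 - g - 12) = (g - 4)*(g + 3)*(g + 3)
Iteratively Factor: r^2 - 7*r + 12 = (r - 4)*(r - 3)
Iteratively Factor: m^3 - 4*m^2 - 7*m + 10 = (m + 2)*(m^2 - 6*m + 5) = (m - 1)*(m + 2)*(m - 5)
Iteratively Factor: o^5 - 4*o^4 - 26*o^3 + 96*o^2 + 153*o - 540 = (o + 3)*(o^4 - 7*o^3 - 5*o^2 + 111*o - 180) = (o - 3)*(o + 3)*(o^3 - 4*o^2 - 17*o + 60) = (o - 3)*(o + 3)*(o + 4)*(o^2 - 8*o + 15) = (o - 3)^2*(o + 3)*(o + 4)*(o - 5)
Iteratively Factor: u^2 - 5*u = (u - 5)*(u)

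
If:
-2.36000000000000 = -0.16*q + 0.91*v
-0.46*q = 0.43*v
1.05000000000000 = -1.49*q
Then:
No Solution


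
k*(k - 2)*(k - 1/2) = k^3 - 5*k^2/2 + k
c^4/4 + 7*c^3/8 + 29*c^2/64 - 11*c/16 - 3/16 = (c/4 + 1/2)*(c - 3/4)*(c + 1/4)*(c + 2)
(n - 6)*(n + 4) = n^2 - 2*n - 24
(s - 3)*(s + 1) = s^2 - 2*s - 3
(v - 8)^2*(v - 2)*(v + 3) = v^4 - 15*v^3 + 42*v^2 + 160*v - 384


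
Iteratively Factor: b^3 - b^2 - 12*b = (b + 3)*(b^2 - 4*b) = b*(b + 3)*(b - 4)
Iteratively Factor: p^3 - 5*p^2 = (p)*(p^2 - 5*p) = p^2*(p - 5)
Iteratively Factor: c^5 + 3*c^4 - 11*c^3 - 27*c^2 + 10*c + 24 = (c + 4)*(c^4 - c^3 - 7*c^2 + c + 6) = (c + 1)*(c + 4)*(c^3 - 2*c^2 - 5*c + 6) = (c + 1)*(c + 2)*(c + 4)*(c^2 - 4*c + 3) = (c - 1)*(c + 1)*(c + 2)*(c + 4)*(c - 3)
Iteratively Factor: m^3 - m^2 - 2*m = (m + 1)*(m^2 - 2*m) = (m - 2)*(m + 1)*(m)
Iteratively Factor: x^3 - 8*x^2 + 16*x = (x - 4)*(x^2 - 4*x) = (x - 4)^2*(x)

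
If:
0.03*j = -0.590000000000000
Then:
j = -19.67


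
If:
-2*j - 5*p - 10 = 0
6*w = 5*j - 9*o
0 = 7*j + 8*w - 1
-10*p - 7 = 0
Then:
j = -13/4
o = -545/144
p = -7/10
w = 95/32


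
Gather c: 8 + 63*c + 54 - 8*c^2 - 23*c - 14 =-8*c^2 + 40*c + 48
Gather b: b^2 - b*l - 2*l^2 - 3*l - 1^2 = b^2 - b*l - 2*l^2 - 3*l - 1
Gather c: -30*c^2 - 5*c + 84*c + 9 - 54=-30*c^2 + 79*c - 45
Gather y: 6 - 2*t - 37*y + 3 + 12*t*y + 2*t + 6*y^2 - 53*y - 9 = 6*y^2 + y*(12*t - 90)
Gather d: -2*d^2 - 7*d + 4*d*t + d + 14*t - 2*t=-2*d^2 + d*(4*t - 6) + 12*t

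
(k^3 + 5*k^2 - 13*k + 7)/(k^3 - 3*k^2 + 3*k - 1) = (k + 7)/(k - 1)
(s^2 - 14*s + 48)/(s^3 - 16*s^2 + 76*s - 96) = 1/(s - 2)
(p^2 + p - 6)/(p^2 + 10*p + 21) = (p - 2)/(p + 7)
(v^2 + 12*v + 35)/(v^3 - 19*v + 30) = (v + 7)/(v^2 - 5*v + 6)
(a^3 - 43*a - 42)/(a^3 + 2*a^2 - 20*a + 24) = (a^2 - 6*a - 7)/(a^2 - 4*a + 4)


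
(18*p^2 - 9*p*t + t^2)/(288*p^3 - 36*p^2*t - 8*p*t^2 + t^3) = (3*p - t)/(48*p^2 + 2*p*t - t^2)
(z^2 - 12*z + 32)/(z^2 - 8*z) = (z - 4)/z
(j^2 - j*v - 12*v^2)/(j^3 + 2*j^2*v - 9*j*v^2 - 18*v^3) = (-j + 4*v)/(-j^2 + j*v + 6*v^2)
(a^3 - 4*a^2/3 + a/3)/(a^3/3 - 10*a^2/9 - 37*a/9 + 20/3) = 3*a*(3*a^2 - 4*a + 1)/(3*a^3 - 10*a^2 - 37*a + 60)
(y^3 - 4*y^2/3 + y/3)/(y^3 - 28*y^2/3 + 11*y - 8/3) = y/(y - 8)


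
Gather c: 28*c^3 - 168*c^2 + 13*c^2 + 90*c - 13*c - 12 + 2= 28*c^3 - 155*c^2 + 77*c - 10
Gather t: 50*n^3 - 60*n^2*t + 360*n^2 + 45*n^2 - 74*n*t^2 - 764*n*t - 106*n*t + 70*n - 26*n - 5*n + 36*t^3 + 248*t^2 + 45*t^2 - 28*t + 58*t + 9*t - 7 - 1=50*n^3 + 405*n^2 + 39*n + 36*t^3 + t^2*(293 - 74*n) + t*(-60*n^2 - 870*n + 39) - 8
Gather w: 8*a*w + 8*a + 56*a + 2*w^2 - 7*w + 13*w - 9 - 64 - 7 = 64*a + 2*w^2 + w*(8*a + 6) - 80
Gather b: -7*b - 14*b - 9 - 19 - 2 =-21*b - 30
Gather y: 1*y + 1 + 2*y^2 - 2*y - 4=2*y^2 - y - 3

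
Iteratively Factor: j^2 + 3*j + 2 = (j + 1)*(j + 2)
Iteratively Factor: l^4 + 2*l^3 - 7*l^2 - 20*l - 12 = (l + 2)*(l^3 - 7*l - 6) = (l - 3)*(l + 2)*(l^2 + 3*l + 2) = (l - 3)*(l + 2)^2*(l + 1)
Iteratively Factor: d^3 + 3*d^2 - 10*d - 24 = (d + 2)*(d^2 + d - 12) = (d - 3)*(d + 2)*(d + 4)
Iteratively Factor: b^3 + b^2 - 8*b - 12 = (b - 3)*(b^2 + 4*b + 4) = (b - 3)*(b + 2)*(b + 2)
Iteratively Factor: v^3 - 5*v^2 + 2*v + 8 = (v - 2)*(v^2 - 3*v - 4) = (v - 4)*(v - 2)*(v + 1)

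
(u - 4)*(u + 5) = u^2 + u - 20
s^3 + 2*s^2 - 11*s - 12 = (s - 3)*(s + 1)*(s + 4)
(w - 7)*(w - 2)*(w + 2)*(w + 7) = w^4 - 53*w^2 + 196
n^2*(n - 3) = n^3 - 3*n^2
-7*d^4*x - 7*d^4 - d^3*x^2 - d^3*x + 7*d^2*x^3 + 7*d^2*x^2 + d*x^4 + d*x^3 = (-d + x)*(d + x)*(7*d + x)*(d*x + d)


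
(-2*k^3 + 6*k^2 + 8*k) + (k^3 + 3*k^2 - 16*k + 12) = -k^3 + 9*k^2 - 8*k + 12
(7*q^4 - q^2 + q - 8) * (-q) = -7*q^5 + q^3 - q^2 + 8*q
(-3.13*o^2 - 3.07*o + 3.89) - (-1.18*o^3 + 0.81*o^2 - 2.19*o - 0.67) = 1.18*o^3 - 3.94*o^2 - 0.88*o + 4.56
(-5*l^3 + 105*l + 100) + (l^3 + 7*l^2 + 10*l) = -4*l^3 + 7*l^2 + 115*l + 100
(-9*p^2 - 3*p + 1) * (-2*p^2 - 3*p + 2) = 18*p^4 + 33*p^3 - 11*p^2 - 9*p + 2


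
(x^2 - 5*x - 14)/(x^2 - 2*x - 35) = (x + 2)/(x + 5)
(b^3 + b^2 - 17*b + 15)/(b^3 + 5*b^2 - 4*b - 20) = (b^2 - 4*b + 3)/(b^2 - 4)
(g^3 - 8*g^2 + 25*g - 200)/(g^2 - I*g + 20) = (g^2 + g*(-8 + 5*I) - 40*I)/(g + 4*I)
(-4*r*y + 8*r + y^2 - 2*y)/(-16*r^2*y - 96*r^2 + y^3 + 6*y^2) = (y - 2)/(4*r*y + 24*r + y^2 + 6*y)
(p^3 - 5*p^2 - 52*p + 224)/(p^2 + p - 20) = (p^2 - p - 56)/(p + 5)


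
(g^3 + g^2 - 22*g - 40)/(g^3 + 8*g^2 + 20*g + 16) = (g - 5)/(g + 2)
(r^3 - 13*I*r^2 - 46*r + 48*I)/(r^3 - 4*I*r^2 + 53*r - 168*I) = (r - 2*I)/(r + 7*I)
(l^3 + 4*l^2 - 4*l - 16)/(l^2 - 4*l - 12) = (l^2 + 2*l - 8)/(l - 6)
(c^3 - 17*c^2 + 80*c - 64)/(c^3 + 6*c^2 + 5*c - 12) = (c^2 - 16*c + 64)/(c^2 + 7*c + 12)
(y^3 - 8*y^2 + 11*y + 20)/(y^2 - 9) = (y^3 - 8*y^2 + 11*y + 20)/(y^2 - 9)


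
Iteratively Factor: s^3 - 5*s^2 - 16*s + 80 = (s - 4)*(s^2 - s - 20) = (s - 5)*(s - 4)*(s + 4)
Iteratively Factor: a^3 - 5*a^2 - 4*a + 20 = (a - 5)*(a^2 - 4) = (a - 5)*(a + 2)*(a - 2)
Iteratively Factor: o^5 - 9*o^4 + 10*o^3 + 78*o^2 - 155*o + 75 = (o - 5)*(o^4 - 4*o^3 - 10*o^2 + 28*o - 15) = (o - 5)*(o - 1)*(o^3 - 3*o^2 - 13*o + 15) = (o - 5)*(o - 1)^2*(o^2 - 2*o - 15) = (o - 5)*(o - 1)^2*(o + 3)*(o - 5)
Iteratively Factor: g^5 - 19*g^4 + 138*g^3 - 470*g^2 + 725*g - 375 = (g - 5)*(g^4 - 14*g^3 + 68*g^2 - 130*g + 75) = (g - 5)^2*(g^3 - 9*g^2 + 23*g - 15) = (g - 5)^2*(g - 3)*(g^2 - 6*g + 5) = (g - 5)^3*(g - 3)*(g - 1)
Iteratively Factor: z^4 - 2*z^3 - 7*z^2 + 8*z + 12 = (z - 2)*(z^3 - 7*z - 6) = (z - 3)*(z - 2)*(z^2 + 3*z + 2) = (z - 3)*(z - 2)*(z + 1)*(z + 2)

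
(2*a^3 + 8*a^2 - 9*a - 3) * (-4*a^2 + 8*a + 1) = -8*a^5 - 16*a^4 + 102*a^3 - 52*a^2 - 33*a - 3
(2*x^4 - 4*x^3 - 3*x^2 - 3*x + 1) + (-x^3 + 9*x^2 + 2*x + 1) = 2*x^4 - 5*x^3 + 6*x^2 - x + 2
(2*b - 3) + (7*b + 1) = 9*b - 2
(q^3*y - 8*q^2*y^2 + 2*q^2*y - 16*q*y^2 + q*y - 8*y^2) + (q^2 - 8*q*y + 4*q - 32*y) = q^3*y - 8*q^2*y^2 + 2*q^2*y + q^2 - 16*q*y^2 - 7*q*y + 4*q - 8*y^2 - 32*y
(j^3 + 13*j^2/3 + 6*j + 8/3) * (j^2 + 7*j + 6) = j^5 + 34*j^4/3 + 127*j^3/3 + 212*j^2/3 + 164*j/3 + 16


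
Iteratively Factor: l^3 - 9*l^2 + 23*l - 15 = (l - 1)*(l^2 - 8*l + 15) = (l - 5)*(l - 1)*(l - 3)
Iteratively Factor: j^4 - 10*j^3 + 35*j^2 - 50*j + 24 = (j - 4)*(j^3 - 6*j^2 + 11*j - 6) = (j - 4)*(j - 3)*(j^2 - 3*j + 2) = (j - 4)*(j - 3)*(j - 1)*(j - 2)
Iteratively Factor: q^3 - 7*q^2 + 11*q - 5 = (q - 5)*(q^2 - 2*q + 1) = (q - 5)*(q - 1)*(q - 1)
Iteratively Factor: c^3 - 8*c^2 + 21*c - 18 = (c - 3)*(c^2 - 5*c + 6) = (c - 3)*(c - 2)*(c - 3)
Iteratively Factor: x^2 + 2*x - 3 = (x + 3)*(x - 1)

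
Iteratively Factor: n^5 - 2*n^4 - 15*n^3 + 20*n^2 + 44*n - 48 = (n - 4)*(n^4 + 2*n^3 - 7*n^2 - 8*n + 12) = (n - 4)*(n + 2)*(n^3 - 7*n + 6) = (n - 4)*(n - 2)*(n + 2)*(n^2 + 2*n - 3) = (n - 4)*(n - 2)*(n - 1)*(n + 2)*(n + 3)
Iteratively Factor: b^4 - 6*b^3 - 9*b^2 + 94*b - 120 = (b - 2)*(b^3 - 4*b^2 - 17*b + 60) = (b - 3)*(b - 2)*(b^2 - b - 20) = (b - 5)*(b - 3)*(b - 2)*(b + 4)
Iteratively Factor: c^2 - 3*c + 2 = (c - 2)*(c - 1)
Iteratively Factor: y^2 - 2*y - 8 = (y + 2)*(y - 4)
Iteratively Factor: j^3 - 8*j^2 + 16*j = (j)*(j^2 - 8*j + 16) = j*(j - 4)*(j - 4)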